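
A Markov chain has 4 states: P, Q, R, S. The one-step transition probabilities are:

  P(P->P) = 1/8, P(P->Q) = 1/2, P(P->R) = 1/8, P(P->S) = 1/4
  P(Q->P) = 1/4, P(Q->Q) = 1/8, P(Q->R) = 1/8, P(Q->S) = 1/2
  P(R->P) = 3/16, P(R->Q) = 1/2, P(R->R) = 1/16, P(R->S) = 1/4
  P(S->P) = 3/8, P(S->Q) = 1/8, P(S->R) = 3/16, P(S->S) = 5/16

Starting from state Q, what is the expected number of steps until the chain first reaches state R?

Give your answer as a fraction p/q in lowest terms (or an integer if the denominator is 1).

Answer: 1400/207

Derivation:
Let h_i = expected steps to first reach R from state i.
Boundary: h_R = 0.
First-step equations for the other states:
  h_P = 1 + 1/8*h_P + 1/2*h_Q + 1/8*h_R + 1/4*h_S
  h_Q = 1 + 1/4*h_P + 1/8*h_Q + 1/8*h_R + 1/2*h_S
  h_S = 1 + 3/8*h_P + 1/8*h_Q + 3/16*h_R + 5/16*h_S

Substituting h_R = 0 and rearranging gives the linear system (I - Q) h = 1:
  [7/8, -1/2, -1/4] . (h_P, h_Q, h_S) = 1
  [-1/4, 7/8, -1/2] . (h_P, h_Q, h_S) = 1
  [-3/8, -1/8, 11/16] . (h_P, h_Q, h_S) = 1

Solving yields:
  h_P = 472/69
  h_Q = 1400/207
  h_S = 1328/207

Starting state is Q, so the expected hitting time is h_Q = 1400/207.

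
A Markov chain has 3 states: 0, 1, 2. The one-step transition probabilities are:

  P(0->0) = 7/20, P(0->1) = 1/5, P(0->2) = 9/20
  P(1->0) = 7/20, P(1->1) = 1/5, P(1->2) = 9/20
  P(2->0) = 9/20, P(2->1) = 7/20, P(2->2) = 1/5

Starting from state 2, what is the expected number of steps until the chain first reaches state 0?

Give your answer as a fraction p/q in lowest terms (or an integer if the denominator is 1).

Let h_i = expected steps to first reach 0 from state i.
Boundary: h_0 = 0.
First-step equations for the other states:
  h_1 = 1 + 7/20*h_0 + 1/5*h_1 + 9/20*h_2
  h_2 = 1 + 9/20*h_0 + 7/20*h_1 + 1/5*h_2

Substituting h_0 = 0 and rearranging gives the linear system (I - Q) h = 1:
  [4/5, -9/20] . (h_1, h_2) = 1
  [-7/20, 4/5] . (h_1, h_2) = 1

Solving yields:
  h_1 = 500/193
  h_2 = 460/193

Starting state is 2, so the expected hitting time is h_2 = 460/193.

Answer: 460/193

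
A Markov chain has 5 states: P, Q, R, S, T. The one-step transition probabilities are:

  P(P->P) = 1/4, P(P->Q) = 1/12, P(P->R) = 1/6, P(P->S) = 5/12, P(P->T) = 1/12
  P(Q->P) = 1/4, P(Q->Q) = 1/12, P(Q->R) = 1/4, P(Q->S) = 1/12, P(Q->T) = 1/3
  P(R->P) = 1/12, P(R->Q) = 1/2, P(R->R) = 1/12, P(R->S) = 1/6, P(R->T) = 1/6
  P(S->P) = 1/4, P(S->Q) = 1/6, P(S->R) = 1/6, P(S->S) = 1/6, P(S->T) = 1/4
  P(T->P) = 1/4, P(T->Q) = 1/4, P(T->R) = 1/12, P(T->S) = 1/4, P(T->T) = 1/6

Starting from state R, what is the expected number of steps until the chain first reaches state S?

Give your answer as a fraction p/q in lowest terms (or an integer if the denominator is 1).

Answer: 972/203

Derivation:
Let h_i = expected steps to first reach S from state i.
Boundary: h_S = 0.
First-step equations for the other states:
  h_P = 1 + 1/4*h_P + 1/12*h_Q + 1/6*h_R + 5/12*h_S + 1/12*h_T
  h_Q = 1 + 1/4*h_P + 1/12*h_Q + 1/4*h_R + 1/12*h_S + 1/3*h_T
  h_R = 1 + 1/12*h_P + 1/2*h_Q + 1/12*h_R + 1/6*h_S + 1/6*h_T
  h_T = 1 + 1/4*h_P + 1/4*h_Q + 1/12*h_R + 1/4*h_S + 1/6*h_T

Substituting h_S = 0 and rearranging gives the linear system (I - Q) h = 1:
  [3/4, -1/12, -1/6, -1/12] . (h_P, h_Q, h_R, h_T) = 1
  [-1/4, 11/12, -1/4, -1/3] . (h_P, h_Q, h_R, h_T) = 1
  [-1/12, -1/2, 11/12, -1/6] . (h_P, h_Q, h_R, h_T) = 1
  [-1/4, -1/4, -1/12, 5/6] . (h_P, h_Q, h_R, h_T) = 1

Solving yields:
  h_P = 4824/1421
  h_Q = 6864/1421
  h_R = 972/203
  h_T = 5892/1421

Starting state is R, so the expected hitting time is h_R = 972/203.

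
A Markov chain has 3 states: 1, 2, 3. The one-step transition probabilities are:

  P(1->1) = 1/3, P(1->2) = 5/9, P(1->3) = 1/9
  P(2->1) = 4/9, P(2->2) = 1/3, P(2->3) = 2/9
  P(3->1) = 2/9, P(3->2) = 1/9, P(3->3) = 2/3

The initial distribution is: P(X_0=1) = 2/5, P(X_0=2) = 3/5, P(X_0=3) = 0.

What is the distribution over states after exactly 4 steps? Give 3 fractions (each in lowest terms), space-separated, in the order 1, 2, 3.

Propagating the distribution step by step (d_{t+1} = d_t * P):
d_0 = (1=2/5, 2=3/5, 3=0)
  d_1[1] = 2/5*1/3 + 3/5*4/9 + 0*2/9 = 2/5
  d_1[2] = 2/5*5/9 + 3/5*1/3 + 0*1/9 = 19/45
  d_1[3] = 2/5*1/9 + 3/5*2/9 + 0*2/3 = 8/45
d_1 = (1=2/5, 2=19/45, 3=8/45)
  d_2[1] = 2/5*1/3 + 19/45*4/9 + 8/45*2/9 = 146/405
  d_2[2] = 2/5*5/9 + 19/45*1/3 + 8/45*1/9 = 31/81
  d_2[3] = 2/5*1/9 + 19/45*2/9 + 8/45*2/3 = 104/405
d_2 = (1=146/405, 2=31/81, 3=104/405)
  d_3[1] = 146/405*1/3 + 31/81*4/9 + 104/405*2/9 = 422/1215
  d_3[2] = 146/405*5/9 + 31/81*1/3 + 104/405*1/9 = 433/1215
  d_3[3] = 146/405*1/9 + 31/81*2/9 + 104/405*2/3 = 8/27
d_3 = (1=422/1215, 2=433/1215, 3=8/27)
  d_4[1] = 422/1215*1/3 + 433/1215*4/9 + 8/27*2/9 = 3718/10935
  d_4[2] = 422/1215*5/9 + 433/1215*1/3 + 8/27*1/9 = 3769/10935
  d_4[3] = 422/1215*1/9 + 433/1215*2/9 + 8/27*2/3 = 3448/10935
d_4 = (1=3718/10935, 2=3769/10935, 3=3448/10935)

Answer: 3718/10935 3769/10935 3448/10935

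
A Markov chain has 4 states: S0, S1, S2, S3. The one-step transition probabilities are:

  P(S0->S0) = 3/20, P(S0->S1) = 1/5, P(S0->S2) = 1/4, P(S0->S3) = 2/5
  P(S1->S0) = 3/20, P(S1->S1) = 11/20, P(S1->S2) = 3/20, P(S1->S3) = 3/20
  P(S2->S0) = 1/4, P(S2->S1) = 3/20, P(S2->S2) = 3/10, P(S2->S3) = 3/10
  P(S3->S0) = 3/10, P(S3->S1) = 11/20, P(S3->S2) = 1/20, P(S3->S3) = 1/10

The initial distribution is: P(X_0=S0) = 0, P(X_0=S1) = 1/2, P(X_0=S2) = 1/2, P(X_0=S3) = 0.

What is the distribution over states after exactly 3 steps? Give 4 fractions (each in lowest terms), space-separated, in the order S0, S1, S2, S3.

Answer: 403/2000 1297/3200 2809/16000 1741/8000

Derivation:
Propagating the distribution step by step (d_{t+1} = d_t * P):
d_0 = (S0=0, S1=1/2, S2=1/2, S3=0)
  d_1[S0] = 0*3/20 + 1/2*3/20 + 1/2*1/4 + 0*3/10 = 1/5
  d_1[S1] = 0*1/5 + 1/2*11/20 + 1/2*3/20 + 0*11/20 = 7/20
  d_1[S2] = 0*1/4 + 1/2*3/20 + 1/2*3/10 + 0*1/20 = 9/40
  d_1[S3] = 0*2/5 + 1/2*3/20 + 1/2*3/10 + 0*1/10 = 9/40
d_1 = (S0=1/5, S1=7/20, S2=9/40, S3=9/40)
  d_2[S0] = 1/5*3/20 + 7/20*3/20 + 9/40*1/4 + 9/40*3/10 = 33/160
  d_2[S1] = 1/5*1/5 + 7/20*11/20 + 9/40*3/20 + 9/40*11/20 = 39/100
  d_2[S2] = 1/5*1/4 + 7/20*3/20 + 9/40*3/10 + 9/40*1/20 = 29/160
  d_2[S3] = 1/5*2/5 + 7/20*3/20 + 9/40*3/10 + 9/40*1/10 = 89/400
d_2 = (S0=33/160, S1=39/100, S2=29/160, S3=89/400)
  d_3[S0] = 33/160*3/20 + 39/100*3/20 + 29/160*1/4 + 89/400*3/10 = 403/2000
  d_3[S1] = 33/160*1/5 + 39/100*11/20 + 29/160*3/20 + 89/400*11/20 = 1297/3200
  d_3[S2] = 33/160*1/4 + 39/100*3/20 + 29/160*3/10 + 89/400*1/20 = 2809/16000
  d_3[S3] = 33/160*2/5 + 39/100*3/20 + 29/160*3/10 + 89/400*1/10 = 1741/8000
d_3 = (S0=403/2000, S1=1297/3200, S2=2809/16000, S3=1741/8000)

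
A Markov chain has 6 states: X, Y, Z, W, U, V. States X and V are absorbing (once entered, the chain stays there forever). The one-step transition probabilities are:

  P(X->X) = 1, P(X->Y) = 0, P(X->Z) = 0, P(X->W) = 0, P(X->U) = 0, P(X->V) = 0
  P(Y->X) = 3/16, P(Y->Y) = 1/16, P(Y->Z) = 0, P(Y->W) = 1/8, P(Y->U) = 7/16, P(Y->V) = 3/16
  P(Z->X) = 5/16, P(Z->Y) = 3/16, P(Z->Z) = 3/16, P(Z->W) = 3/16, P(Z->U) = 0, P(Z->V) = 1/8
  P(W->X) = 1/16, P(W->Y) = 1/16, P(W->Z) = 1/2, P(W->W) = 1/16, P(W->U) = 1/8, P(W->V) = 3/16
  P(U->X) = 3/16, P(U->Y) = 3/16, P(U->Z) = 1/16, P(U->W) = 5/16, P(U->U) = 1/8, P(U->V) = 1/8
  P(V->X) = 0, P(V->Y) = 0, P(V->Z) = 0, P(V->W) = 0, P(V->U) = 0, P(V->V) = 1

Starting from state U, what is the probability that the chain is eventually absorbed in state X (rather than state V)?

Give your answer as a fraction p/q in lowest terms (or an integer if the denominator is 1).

Let a_i = P(absorbed in X | start in state i).
Boundary conditions: a_X = 1, a_V = 0.
For each transient state i, a_i = sum_j P(i->j) * a_j:
  a_Y = 3/16*a_X + 1/16*a_Y + 0*a_Z + 1/8*a_W + 7/16*a_U + 3/16*a_V
  a_Z = 5/16*a_X + 3/16*a_Y + 3/16*a_Z + 3/16*a_W + 0*a_U + 1/8*a_V
  a_W = 1/16*a_X + 1/16*a_Y + 1/2*a_Z + 1/16*a_W + 1/8*a_U + 3/16*a_V
  a_U = 3/16*a_X + 3/16*a_Y + 1/16*a_Z + 5/16*a_W + 1/8*a_U + 1/8*a_V

Substituting a_X = 1 and a_V = 0, rearrange to (I - Q) a = r where r[i] = P(i -> X):
  [15/16, 0, -1/8, -7/16] . (a_Y, a_Z, a_W, a_U) = 3/16
  [-3/16, 13/16, -3/16, 0] . (a_Y, a_Z, a_W, a_U) = 5/16
  [-1/16, -1/2, 15/16, -1/8] . (a_Y, a_Z, a_W, a_U) = 1/16
  [-3/16, -1/16, -5/16, 7/8] . (a_Y, a_Z, a_W, a_U) = 3/16

Solving yields:
  a_Y = 7213/13722
  a_Z = 1425/2287
  a_W = 6967/13722
  a_U = 7585/13722

Starting state is U, so the absorption probability is a_U = 7585/13722.

Answer: 7585/13722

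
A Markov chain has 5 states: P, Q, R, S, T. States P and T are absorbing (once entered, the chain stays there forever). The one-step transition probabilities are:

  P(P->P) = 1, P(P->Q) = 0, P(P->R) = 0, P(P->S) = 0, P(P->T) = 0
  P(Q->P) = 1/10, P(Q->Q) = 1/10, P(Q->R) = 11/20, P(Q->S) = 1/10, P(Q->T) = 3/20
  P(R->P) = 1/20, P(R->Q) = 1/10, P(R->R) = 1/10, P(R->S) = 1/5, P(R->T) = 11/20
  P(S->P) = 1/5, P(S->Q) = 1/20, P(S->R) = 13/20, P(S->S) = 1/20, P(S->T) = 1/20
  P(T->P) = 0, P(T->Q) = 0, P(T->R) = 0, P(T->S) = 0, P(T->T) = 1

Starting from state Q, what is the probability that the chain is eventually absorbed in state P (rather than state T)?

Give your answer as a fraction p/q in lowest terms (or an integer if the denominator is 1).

Answer: 227/934

Derivation:
Let a_i = P(absorbed in P | start in state i).
Boundary conditions: a_P = 1, a_T = 0.
For each transient state i, a_i = sum_j P(i->j) * a_j:
  a_Q = 1/10*a_P + 1/10*a_Q + 11/20*a_R + 1/10*a_S + 3/20*a_T
  a_R = 1/20*a_P + 1/10*a_Q + 1/10*a_R + 1/5*a_S + 11/20*a_T
  a_S = 1/5*a_P + 1/20*a_Q + 13/20*a_R + 1/20*a_S + 1/20*a_T

Substituting a_P = 1 and a_T = 0, rearrange to (I - Q) a = r where r[i] = P(i -> P):
  [9/10, -11/20, -1/10] . (a_Q, a_R, a_S) = 1/10
  [-1/10, 9/10, -1/5] . (a_Q, a_R, a_S) = 1/20
  [-1/20, -13/20, 19/20] . (a_Q, a_R, a_S) = 1/5

Solving yields:
  a_Q = 227/934
  a_R = 364/2335
  a_S = 1541/4670

Starting state is Q, so the absorption probability is a_Q = 227/934.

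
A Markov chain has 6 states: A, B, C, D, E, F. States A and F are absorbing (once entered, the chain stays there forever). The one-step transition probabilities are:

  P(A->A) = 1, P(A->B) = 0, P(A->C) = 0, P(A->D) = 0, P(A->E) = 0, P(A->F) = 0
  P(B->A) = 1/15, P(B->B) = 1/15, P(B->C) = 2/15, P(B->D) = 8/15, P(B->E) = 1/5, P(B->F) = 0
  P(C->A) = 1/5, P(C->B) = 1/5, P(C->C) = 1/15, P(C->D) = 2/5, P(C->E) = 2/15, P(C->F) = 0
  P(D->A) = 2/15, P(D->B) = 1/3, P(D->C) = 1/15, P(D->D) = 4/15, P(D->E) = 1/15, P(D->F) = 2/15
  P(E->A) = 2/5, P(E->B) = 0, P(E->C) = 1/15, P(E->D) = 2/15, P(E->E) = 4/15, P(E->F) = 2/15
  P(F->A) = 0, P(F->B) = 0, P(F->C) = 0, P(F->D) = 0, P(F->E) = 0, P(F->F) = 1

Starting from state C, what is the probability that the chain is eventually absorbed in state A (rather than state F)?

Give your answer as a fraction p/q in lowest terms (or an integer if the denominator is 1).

Let a_i = P(absorbed in A | start in state i).
Boundary conditions: a_A = 1, a_F = 0.
For each transient state i, a_i = sum_j P(i->j) * a_j:
  a_B = 1/15*a_A + 1/15*a_B + 2/15*a_C + 8/15*a_D + 1/5*a_E + 0*a_F
  a_C = 1/5*a_A + 1/5*a_B + 1/15*a_C + 2/5*a_D + 2/15*a_E + 0*a_F
  a_D = 2/15*a_A + 1/3*a_B + 1/15*a_C + 4/15*a_D + 1/15*a_E + 2/15*a_F
  a_E = 2/5*a_A + 0*a_B + 1/15*a_C + 2/15*a_D + 4/15*a_E + 2/15*a_F

Substituting a_A = 1 and a_F = 0, rearrange to (I - Q) a = r where r[i] = P(i -> A):
  [14/15, -2/15, -8/15, -1/5] . (a_B, a_C, a_D, a_E) = 1/15
  [-1/5, 14/15, -2/5, -2/15] . (a_B, a_C, a_D, a_E) = 1/5
  [-1/3, -1/15, 11/15, -1/15] . (a_B, a_C, a_D, a_E) = 2/15
  [0, -1/15, -2/15, 11/15] . (a_B, a_C, a_D, a_E) = 2/5

Solving yields:
  a_B = 9371/13543
  a_C = 9969/13543
  a_D = 8523/13543
  a_E = 9843/13543

Starting state is C, so the absorption probability is a_C = 9969/13543.

Answer: 9969/13543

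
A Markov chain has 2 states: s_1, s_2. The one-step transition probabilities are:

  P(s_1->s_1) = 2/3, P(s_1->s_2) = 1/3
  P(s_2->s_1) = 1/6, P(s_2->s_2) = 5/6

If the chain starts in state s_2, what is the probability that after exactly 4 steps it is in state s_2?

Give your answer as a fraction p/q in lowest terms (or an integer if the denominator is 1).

Computing P^4 by repeated multiplication:
P^1 =
  s_1: [2/3, 1/3]
  s_2: [1/6, 5/6]
P^2 =
  s_1: [1/2, 1/2]
  s_2: [1/4, 3/4]
P^3 =
  s_1: [5/12, 7/12]
  s_2: [7/24, 17/24]
P^4 =
  s_1: [3/8, 5/8]
  s_2: [5/16, 11/16]

(P^4)[s_2 -> s_2] = 11/16

Answer: 11/16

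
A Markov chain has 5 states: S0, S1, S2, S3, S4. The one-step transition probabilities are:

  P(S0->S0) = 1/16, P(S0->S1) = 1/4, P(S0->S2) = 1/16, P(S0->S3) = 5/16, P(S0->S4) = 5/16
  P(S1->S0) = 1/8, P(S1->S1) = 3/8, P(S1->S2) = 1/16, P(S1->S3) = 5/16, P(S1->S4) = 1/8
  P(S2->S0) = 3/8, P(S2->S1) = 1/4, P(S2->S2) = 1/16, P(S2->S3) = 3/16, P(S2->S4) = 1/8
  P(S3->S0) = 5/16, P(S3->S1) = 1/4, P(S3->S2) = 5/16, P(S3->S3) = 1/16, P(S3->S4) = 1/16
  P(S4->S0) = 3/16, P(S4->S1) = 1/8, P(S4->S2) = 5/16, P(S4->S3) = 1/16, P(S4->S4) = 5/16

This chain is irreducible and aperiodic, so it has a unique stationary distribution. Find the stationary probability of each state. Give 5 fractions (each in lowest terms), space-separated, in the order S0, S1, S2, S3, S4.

The stationary distribution satisfies pi = pi * P, i.e.:
  pi_S0 = 1/16*pi_S0 + 1/8*pi_S1 + 3/8*pi_S2 + 5/16*pi_S3 + 3/16*pi_S4
  pi_S1 = 1/4*pi_S0 + 3/8*pi_S1 + 1/4*pi_S2 + 1/4*pi_S3 + 1/8*pi_S4
  pi_S2 = 1/16*pi_S0 + 1/16*pi_S1 + 1/16*pi_S2 + 5/16*pi_S3 + 5/16*pi_S4
  pi_S3 = 5/16*pi_S0 + 5/16*pi_S1 + 3/16*pi_S2 + 1/16*pi_S3 + 1/16*pi_S4
  pi_S4 = 5/16*pi_S0 + 1/8*pi_S1 + 1/8*pi_S2 + 1/16*pi_S3 + 5/16*pi_S4
with normalization: pi_S0 + pi_S1 + pi_S2 + pi_S3 + pi_S4 = 1.

Using the first 4 balance equations plus normalization, the linear system A*pi = b is:
  [-15/16, 1/8, 3/8, 5/16, 3/16] . pi = 0
  [1/4, -5/8, 1/4, 1/4, 1/8] . pi = 0
  [1/16, 1/16, -15/16, 5/16, 5/16] . pi = 0
  [5/16, 5/16, 3/16, -15/16, 1/16] . pi = 0
  [1, 1, 1, 1, 1] . pi = 1

Solving yields:
  pi_S0 = 3517/17540
  pi_S1 = 1137/4385
  pi_S2 = 693/4385
  pi_S3 = 3459/17540
  pi_S4 = 811/4385

Verification (pi * P):
  3517/17540*1/16 + 1137/4385*1/8 + 693/4385*3/8 + 3459/17540*5/16 + 811/4385*3/16 = 3517/17540 = pi_S0  (ok)
  3517/17540*1/4 + 1137/4385*3/8 + 693/4385*1/4 + 3459/17540*1/4 + 811/4385*1/8 = 1137/4385 = pi_S1  (ok)
  3517/17540*1/16 + 1137/4385*1/16 + 693/4385*1/16 + 3459/17540*5/16 + 811/4385*5/16 = 693/4385 = pi_S2  (ok)
  3517/17540*5/16 + 1137/4385*5/16 + 693/4385*3/16 + 3459/17540*1/16 + 811/4385*1/16 = 3459/17540 = pi_S3  (ok)
  3517/17540*5/16 + 1137/4385*1/8 + 693/4385*1/8 + 3459/17540*1/16 + 811/4385*5/16 = 811/4385 = pi_S4  (ok)

Answer: 3517/17540 1137/4385 693/4385 3459/17540 811/4385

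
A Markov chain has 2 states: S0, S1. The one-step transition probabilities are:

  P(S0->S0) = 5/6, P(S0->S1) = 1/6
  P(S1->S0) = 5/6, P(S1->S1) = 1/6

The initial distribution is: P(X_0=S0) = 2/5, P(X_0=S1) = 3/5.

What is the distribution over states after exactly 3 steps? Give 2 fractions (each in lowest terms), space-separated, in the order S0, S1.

Answer: 5/6 1/6

Derivation:
Propagating the distribution step by step (d_{t+1} = d_t * P):
d_0 = (S0=2/5, S1=3/5)
  d_1[S0] = 2/5*5/6 + 3/5*5/6 = 5/6
  d_1[S1] = 2/5*1/6 + 3/5*1/6 = 1/6
d_1 = (S0=5/6, S1=1/6)
  d_2[S0] = 5/6*5/6 + 1/6*5/6 = 5/6
  d_2[S1] = 5/6*1/6 + 1/6*1/6 = 1/6
d_2 = (S0=5/6, S1=1/6)
  d_3[S0] = 5/6*5/6 + 1/6*5/6 = 5/6
  d_3[S1] = 5/6*1/6 + 1/6*1/6 = 1/6
d_3 = (S0=5/6, S1=1/6)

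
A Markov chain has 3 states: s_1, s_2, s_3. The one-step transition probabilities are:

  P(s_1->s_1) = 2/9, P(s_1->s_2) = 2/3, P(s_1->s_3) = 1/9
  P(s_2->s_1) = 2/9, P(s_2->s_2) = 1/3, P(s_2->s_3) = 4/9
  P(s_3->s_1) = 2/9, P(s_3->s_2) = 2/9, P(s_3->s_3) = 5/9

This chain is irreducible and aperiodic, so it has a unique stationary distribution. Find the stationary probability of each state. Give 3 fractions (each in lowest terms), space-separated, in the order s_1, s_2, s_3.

Answer: 2/9 13/36 5/12

Derivation:
The stationary distribution satisfies pi = pi * P, i.e.:
  pi_s_1 = 2/9*pi_s_1 + 2/9*pi_s_2 + 2/9*pi_s_3
  pi_s_2 = 2/3*pi_s_1 + 1/3*pi_s_2 + 2/9*pi_s_3
  pi_s_3 = 1/9*pi_s_1 + 4/9*pi_s_2 + 5/9*pi_s_3
with normalization: pi_s_1 + pi_s_2 + pi_s_3 = 1.

Using the first 2 balance equations plus normalization, the linear system A*pi = b is:
  [-7/9, 2/9, 2/9] . pi = 0
  [2/3, -2/3, 2/9] . pi = 0
  [1, 1, 1] . pi = 1

Solving yields:
  pi_s_1 = 2/9
  pi_s_2 = 13/36
  pi_s_3 = 5/12

Verification (pi * P):
  2/9*2/9 + 13/36*2/9 + 5/12*2/9 = 2/9 = pi_s_1  (ok)
  2/9*2/3 + 13/36*1/3 + 5/12*2/9 = 13/36 = pi_s_2  (ok)
  2/9*1/9 + 13/36*4/9 + 5/12*5/9 = 5/12 = pi_s_3  (ok)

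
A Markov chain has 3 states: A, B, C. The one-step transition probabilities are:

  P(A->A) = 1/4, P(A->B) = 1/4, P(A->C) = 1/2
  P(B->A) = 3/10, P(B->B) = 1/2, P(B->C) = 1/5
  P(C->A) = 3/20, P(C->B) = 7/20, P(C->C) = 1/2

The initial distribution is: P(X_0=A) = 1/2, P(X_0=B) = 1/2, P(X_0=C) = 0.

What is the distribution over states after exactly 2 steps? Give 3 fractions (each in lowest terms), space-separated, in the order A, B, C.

Answer: 187/800 303/800 31/80

Derivation:
Propagating the distribution step by step (d_{t+1} = d_t * P):
d_0 = (A=1/2, B=1/2, C=0)
  d_1[A] = 1/2*1/4 + 1/2*3/10 + 0*3/20 = 11/40
  d_1[B] = 1/2*1/4 + 1/2*1/2 + 0*7/20 = 3/8
  d_1[C] = 1/2*1/2 + 1/2*1/5 + 0*1/2 = 7/20
d_1 = (A=11/40, B=3/8, C=7/20)
  d_2[A] = 11/40*1/4 + 3/8*3/10 + 7/20*3/20 = 187/800
  d_2[B] = 11/40*1/4 + 3/8*1/2 + 7/20*7/20 = 303/800
  d_2[C] = 11/40*1/2 + 3/8*1/5 + 7/20*1/2 = 31/80
d_2 = (A=187/800, B=303/800, C=31/80)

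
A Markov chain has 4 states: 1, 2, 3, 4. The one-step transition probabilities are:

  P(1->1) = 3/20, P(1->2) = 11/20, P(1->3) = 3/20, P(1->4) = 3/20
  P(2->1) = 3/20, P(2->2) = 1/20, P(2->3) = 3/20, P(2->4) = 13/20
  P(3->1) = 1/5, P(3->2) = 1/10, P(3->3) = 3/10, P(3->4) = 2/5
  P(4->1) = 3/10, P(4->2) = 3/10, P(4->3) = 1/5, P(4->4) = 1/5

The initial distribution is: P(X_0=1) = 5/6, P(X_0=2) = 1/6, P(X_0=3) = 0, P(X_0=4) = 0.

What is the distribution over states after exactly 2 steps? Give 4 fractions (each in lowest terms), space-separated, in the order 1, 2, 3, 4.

Propagating the distribution step by step (d_{t+1} = d_t * P):
d_0 = (1=5/6, 2=1/6, 3=0, 4=0)
  d_1[1] = 5/6*3/20 + 1/6*3/20 + 0*1/5 + 0*3/10 = 3/20
  d_1[2] = 5/6*11/20 + 1/6*1/20 + 0*1/10 + 0*3/10 = 7/15
  d_1[3] = 5/6*3/20 + 1/6*3/20 + 0*3/10 + 0*1/5 = 3/20
  d_1[4] = 5/6*3/20 + 1/6*13/20 + 0*2/5 + 0*1/5 = 7/30
d_1 = (1=3/20, 2=7/15, 3=3/20, 4=7/30)
  d_2[1] = 3/20*3/20 + 7/15*3/20 + 3/20*1/5 + 7/30*3/10 = 77/400
  d_2[2] = 3/20*11/20 + 7/15*1/20 + 3/20*1/10 + 7/30*3/10 = 229/1200
  d_2[3] = 3/20*3/20 + 7/15*3/20 + 3/20*3/10 + 7/30*1/5 = 221/1200
  d_2[4] = 3/20*3/20 + 7/15*13/20 + 3/20*2/5 + 7/30*1/5 = 173/400
d_2 = (1=77/400, 2=229/1200, 3=221/1200, 4=173/400)

Answer: 77/400 229/1200 221/1200 173/400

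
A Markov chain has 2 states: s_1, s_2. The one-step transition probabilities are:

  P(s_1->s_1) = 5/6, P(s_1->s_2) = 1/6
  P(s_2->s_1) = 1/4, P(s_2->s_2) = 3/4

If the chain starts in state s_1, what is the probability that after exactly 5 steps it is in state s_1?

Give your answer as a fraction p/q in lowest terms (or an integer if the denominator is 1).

Computing P^5 by repeated multiplication:
P^1 =
  s_1: [5/6, 1/6]
  s_2: [1/4, 3/4]
P^2 =
  s_1: [53/72, 19/72]
  s_2: [19/48, 29/48]
P^3 =
  s_1: [587/864, 277/864]
  s_2: [277/576, 299/576]
P^4 =
  s_1: [6701/10368, 3667/10368]
  s_2: [3667/6912, 3245/6912]
P^5 =
  s_1: [78011/124416, 46405/124416]
  s_2: [46405/82944, 36539/82944]

(P^5)[s_1 -> s_1] = 78011/124416

Answer: 78011/124416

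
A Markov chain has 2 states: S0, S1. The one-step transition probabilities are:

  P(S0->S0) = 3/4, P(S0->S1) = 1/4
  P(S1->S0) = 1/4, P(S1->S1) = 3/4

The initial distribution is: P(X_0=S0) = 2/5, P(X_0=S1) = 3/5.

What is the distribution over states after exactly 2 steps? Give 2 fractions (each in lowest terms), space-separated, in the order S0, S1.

Propagating the distribution step by step (d_{t+1} = d_t * P):
d_0 = (S0=2/5, S1=3/5)
  d_1[S0] = 2/5*3/4 + 3/5*1/4 = 9/20
  d_1[S1] = 2/5*1/4 + 3/5*3/4 = 11/20
d_1 = (S0=9/20, S1=11/20)
  d_2[S0] = 9/20*3/4 + 11/20*1/4 = 19/40
  d_2[S1] = 9/20*1/4 + 11/20*3/4 = 21/40
d_2 = (S0=19/40, S1=21/40)

Answer: 19/40 21/40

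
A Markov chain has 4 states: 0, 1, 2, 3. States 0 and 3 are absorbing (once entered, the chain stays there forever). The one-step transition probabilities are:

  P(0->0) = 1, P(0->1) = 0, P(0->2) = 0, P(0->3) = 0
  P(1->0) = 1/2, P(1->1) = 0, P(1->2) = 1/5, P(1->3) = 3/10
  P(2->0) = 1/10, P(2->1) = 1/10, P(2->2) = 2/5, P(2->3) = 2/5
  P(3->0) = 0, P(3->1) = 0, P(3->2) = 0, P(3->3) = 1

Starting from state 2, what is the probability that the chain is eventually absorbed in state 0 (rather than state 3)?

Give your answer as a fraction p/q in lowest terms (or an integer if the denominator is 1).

Answer: 15/58

Derivation:
Let a_i = P(absorbed in 0 | start in state i).
Boundary conditions: a_0 = 1, a_3 = 0.
For each transient state i, a_i = sum_j P(i->j) * a_j:
  a_1 = 1/2*a_0 + 0*a_1 + 1/5*a_2 + 3/10*a_3
  a_2 = 1/10*a_0 + 1/10*a_1 + 2/5*a_2 + 2/5*a_3

Substituting a_0 = 1 and a_3 = 0, rearrange to (I - Q) a = r where r[i] = P(i -> 0):
  [1, -1/5] . (a_1, a_2) = 1/2
  [-1/10, 3/5] . (a_1, a_2) = 1/10

Solving yields:
  a_1 = 16/29
  a_2 = 15/58

Starting state is 2, so the absorption probability is a_2 = 15/58.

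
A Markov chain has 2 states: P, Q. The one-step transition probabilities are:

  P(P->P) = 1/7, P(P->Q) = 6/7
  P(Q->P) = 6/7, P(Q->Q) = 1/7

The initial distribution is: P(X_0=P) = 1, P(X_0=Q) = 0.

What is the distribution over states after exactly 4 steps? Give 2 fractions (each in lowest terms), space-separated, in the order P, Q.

Answer: 1513/2401 888/2401

Derivation:
Propagating the distribution step by step (d_{t+1} = d_t * P):
d_0 = (P=1, Q=0)
  d_1[P] = 1*1/7 + 0*6/7 = 1/7
  d_1[Q] = 1*6/7 + 0*1/7 = 6/7
d_1 = (P=1/7, Q=6/7)
  d_2[P] = 1/7*1/7 + 6/7*6/7 = 37/49
  d_2[Q] = 1/7*6/7 + 6/7*1/7 = 12/49
d_2 = (P=37/49, Q=12/49)
  d_3[P] = 37/49*1/7 + 12/49*6/7 = 109/343
  d_3[Q] = 37/49*6/7 + 12/49*1/7 = 234/343
d_3 = (P=109/343, Q=234/343)
  d_4[P] = 109/343*1/7 + 234/343*6/7 = 1513/2401
  d_4[Q] = 109/343*6/7 + 234/343*1/7 = 888/2401
d_4 = (P=1513/2401, Q=888/2401)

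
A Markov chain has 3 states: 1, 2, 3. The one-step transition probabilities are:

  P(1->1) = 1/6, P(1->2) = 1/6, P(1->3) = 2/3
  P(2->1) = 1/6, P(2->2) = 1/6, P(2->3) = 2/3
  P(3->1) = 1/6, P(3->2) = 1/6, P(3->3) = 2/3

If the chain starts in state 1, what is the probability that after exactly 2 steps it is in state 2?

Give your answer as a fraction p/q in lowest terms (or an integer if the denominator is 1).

Answer: 1/6

Derivation:
Computing P^2 by repeated multiplication:
P^1 =
  1: [1/6, 1/6, 2/3]
  2: [1/6, 1/6, 2/3]
  3: [1/6, 1/6, 2/3]
P^2 =
  1: [1/6, 1/6, 2/3]
  2: [1/6, 1/6, 2/3]
  3: [1/6, 1/6, 2/3]

(P^2)[1 -> 2] = 1/6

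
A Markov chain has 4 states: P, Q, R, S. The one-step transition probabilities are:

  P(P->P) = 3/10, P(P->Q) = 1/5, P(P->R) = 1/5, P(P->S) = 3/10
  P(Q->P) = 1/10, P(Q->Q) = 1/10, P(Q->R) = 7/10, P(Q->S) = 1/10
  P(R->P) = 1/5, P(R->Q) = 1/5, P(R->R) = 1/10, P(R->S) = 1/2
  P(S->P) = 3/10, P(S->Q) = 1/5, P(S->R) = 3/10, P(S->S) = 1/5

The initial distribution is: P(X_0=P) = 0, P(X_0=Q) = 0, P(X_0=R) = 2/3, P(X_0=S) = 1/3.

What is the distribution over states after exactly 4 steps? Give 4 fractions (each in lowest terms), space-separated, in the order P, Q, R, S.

Propagating the distribution step by step (d_{t+1} = d_t * P):
d_0 = (P=0, Q=0, R=2/3, S=1/3)
  d_1[P] = 0*3/10 + 0*1/10 + 2/3*1/5 + 1/3*3/10 = 7/30
  d_1[Q] = 0*1/5 + 0*1/10 + 2/3*1/5 + 1/3*1/5 = 1/5
  d_1[R] = 0*1/5 + 0*7/10 + 2/3*1/10 + 1/3*3/10 = 1/6
  d_1[S] = 0*3/10 + 0*1/10 + 2/3*1/2 + 1/3*1/5 = 2/5
d_1 = (P=7/30, Q=1/5, R=1/6, S=2/5)
  d_2[P] = 7/30*3/10 + 1/5*1/10 + 1/6*1/5 + 2/5*3/10 = 73/300
  d_2[Q] = 7/30*1/5 + 1/5*1/10 + 1/6*1/5 + 2/5*1/5 = 9/50
  d_2[R] = 7/30*1/5 + 1/5*7/10 + 1/6*1/10 + 2/5*3/10 = 97/300
  d_2[S] = 7/30*3/10 + 1/5*1/10 + 1/6*1/2 + 2/5*1/5 = 19/75
d_2 = (P=73/300, Q=9/50, R=97/300, S=19/75)
  d_3[P] = 73/300*3/10 + 9/50*1/10 + 97/300*1/5 + 19/75*3/10 = 139/600
  d_3[Q] = 73/300*1/5 + 9/50*1/10 + 97/300*1/5 + 19/75*1/5 = 91/500
  d_3[R] = 73/300*1/5 + 9/50*7/10 + 97/300*1/10 + 19/75*3/10 = 283/1000
  d_3[S] = 73/300*3/10 + 9/50*1/10 + 97/300*1/2 + 19/75*1/5 = 91/300
d_3 = (P=139/600, Q=91/500, R=283/1000, S=91/300)
  d_4[P] = 139/600*3/10 + 91/500*1/10 + 283/1000*1/5 + 91/300*3/10 = 2353/10000
  d_4[Q] = 139/600*1/5 + 91/500*1/10 + 283/1000*1/5 + 91/300*1/5 = 909/5000
  d_4[R] = 139/600*1/5 + 91/500*7/10 + 283/1000*1/10 + 91/300*3/10 = 8791/30000
  d_4[S] = 139/600*3/10 + 91/500*1/10 + 283/1000*1/2 + 91/300*1/5 = 1087/3750
d_4 = (P=2353/10000, Q=909/5000, R=8791/30000, S=1087/3750)

Answer: 2353/10000 909/5000 8791/30000 1087/3750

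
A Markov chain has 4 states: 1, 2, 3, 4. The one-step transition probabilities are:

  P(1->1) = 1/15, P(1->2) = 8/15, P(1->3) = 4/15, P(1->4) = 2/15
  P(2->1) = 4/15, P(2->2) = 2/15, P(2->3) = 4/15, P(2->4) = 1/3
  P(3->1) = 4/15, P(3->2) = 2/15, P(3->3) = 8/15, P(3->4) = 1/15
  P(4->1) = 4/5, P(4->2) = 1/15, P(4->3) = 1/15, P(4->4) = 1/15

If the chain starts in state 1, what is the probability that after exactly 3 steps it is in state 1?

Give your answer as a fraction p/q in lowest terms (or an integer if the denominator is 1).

Answer: 71/225

Derivation:
Computing P^3 by repeated multiplication:
P^1 =
  1: [1/15, 8/15, 4/15, 2/15]
  2: [4/15, 2/15, 4/15, 1/3]
  3: [4/15, 2/15, 8/15, 1/15]
  4: [4/5, 1/15, 1/15, 1/15]
P^2 =
  1: [73/225, 34/225, 14/45, 16/75]
  2: [88/225, 49/225, 61/225, 3/25]
  3: [56/225, 53/225, 89/225, 3/25]
  4: [32/225, 101/225, 61/225, 31/225]
P^3 =
  1: [71/225, 56/225, 1036/3375, 434/3375]
  2: [284/1125, 317/1125, 1063/3375, 509/3375]
  3: [316/1125, 253/1125, 47/135, 493/3375]
  4: [1052/3375, 611/3375, 1051/3375, 661/3375]

(P^3)[1 -> 1] = 71/225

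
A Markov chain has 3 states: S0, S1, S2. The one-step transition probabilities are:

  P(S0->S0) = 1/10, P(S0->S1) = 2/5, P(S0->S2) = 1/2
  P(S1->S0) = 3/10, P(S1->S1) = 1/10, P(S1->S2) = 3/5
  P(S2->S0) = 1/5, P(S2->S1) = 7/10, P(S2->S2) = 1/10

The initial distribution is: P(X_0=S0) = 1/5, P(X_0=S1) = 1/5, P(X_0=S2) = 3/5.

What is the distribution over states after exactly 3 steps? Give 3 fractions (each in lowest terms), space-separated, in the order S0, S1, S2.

Answer: 131/625 271/625 223/625

Derivation:
Propagating the distribution step by step (d_{t+1} = d_t * P):
d_0 = (S0=1/5, S1=1/5, S2=3/5)
  d_1[S0] = 1/5*1/10 + 1/5*3/10 + 3/5*1/5 = 1/5
  d_1[S1] = 1/5*2/5 + 1/5*1/10 + 3/5*7/10 = 13/25
  d_1[S2] = 1/5*1/2 + 1/5*3/5 + 3/5*1/10 = 7/25
d_1 = (S0=1/5, S1=13/25, S2=7/25)
  d_2[S0] = 1/5*1/10 + 13/25*3/10 + 7/25*1/5 = 29/125
  d_2[S1] = 1/5*2/5 + 13/25*1/10 + 7/25*7/10 = 41/125
  d_2[S2] = 1/5*1/2 + 13/25*3/5 + 7/25*1/10 = 11/25
d_2 = (S0=29/125, S1=41/125, S2=11/25)
  d_3[S0] = 29/125*1/10 + 41/125*3/10 + 11/25*1/5 = 131/625
  d_3[S1] = 29/125*2/5 + 41/125*1/10 + 11/25*7/10 = 271/625
  d_3[S2] = 29/125*1/2 + 41/125*3/5 + 11/25*1/10 = 223/625
d_3 = (S0=131/625, S1=271/625, S2=223/625)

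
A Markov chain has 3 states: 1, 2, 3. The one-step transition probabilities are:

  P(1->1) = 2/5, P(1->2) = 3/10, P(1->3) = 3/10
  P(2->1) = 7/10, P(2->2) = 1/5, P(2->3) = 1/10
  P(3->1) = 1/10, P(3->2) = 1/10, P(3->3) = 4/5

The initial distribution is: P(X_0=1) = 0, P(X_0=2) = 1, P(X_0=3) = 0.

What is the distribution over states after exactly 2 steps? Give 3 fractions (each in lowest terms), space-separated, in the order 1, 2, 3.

Propagating the distribution step by step (d_{t+1} = d_t * P):
d_0 = (1=0, 2=1, 3=0)
  d_1[1] = 0*2/5 + 1*7/10 + 0*1/10 = 7/10
  d_1[2] = 0*3/10 + 1*1/5 + 0*1/10 = 1/5
  d_1[3] = 0*3/10 + 1*1/10 + 0*4/5 = 1/10
d_1 = (1=7/10, 2=1/5, 3=1/10)
  d_2[1] = 7/10*2/5 + 1/5*7/10 + 1/10*1/10 = 43/100
  d_2[2] = 7/10*3/10 + 1/5*1/5 + 1/10*1/10 = 13/50
  d_2[3] = 7/10*3/10 + 1/5*1/10 + 1/10*4/5 = 31/100
d_2 = (1=43/100, 2=13/50, 3=31/100)

Answer: 43/100 13/50 31/100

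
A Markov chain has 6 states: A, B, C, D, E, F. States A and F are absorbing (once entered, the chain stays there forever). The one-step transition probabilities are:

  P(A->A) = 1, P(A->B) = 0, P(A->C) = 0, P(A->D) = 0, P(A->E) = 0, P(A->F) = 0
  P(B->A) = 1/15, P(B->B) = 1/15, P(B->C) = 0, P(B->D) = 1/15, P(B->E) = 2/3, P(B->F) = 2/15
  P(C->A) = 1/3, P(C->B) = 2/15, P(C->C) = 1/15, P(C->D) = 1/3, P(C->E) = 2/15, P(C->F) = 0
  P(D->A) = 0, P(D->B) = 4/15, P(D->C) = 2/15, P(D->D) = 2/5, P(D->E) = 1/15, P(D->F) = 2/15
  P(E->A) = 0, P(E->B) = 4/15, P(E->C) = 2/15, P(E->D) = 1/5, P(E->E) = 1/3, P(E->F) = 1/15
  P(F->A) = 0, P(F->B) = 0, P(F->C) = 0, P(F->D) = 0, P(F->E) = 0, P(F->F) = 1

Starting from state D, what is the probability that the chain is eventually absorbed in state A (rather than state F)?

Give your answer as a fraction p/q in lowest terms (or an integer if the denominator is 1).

Answer: 110/349

Derivation:
Let a_i = P(absorbed in A | start in state i).
Boundary conditions: a_A = 1, a_F = 0.
For each transient state i, a_i = sum_j P(i->j) * a_j:
  a_B = 1/15*a_A + 1/15*a_B + 0*a_C + 1/15*a_D + 2/3*a_E + 2/15*a_F
  a_C = 1/3*a_A + 2/15*a_B + 1/15*a_C + 1/3*a_D + 2/15*a_E + 0*a_F
  a_D = 0*a_A + 4/15*a_B + 2/15*a_C + 2/5*a_D + 1/15*a_E + 2/15*a_F
  a_E = 0*a_A + 4/15*a_B + 2/15*a_C + 1/5*a_D + 1/3*a_E + 1/15*a_F

Substituting a_A = 1 and a_F = 0, rearrange to (I - Q) a = r where r[i] = P(i -> A):
  [14/15, 0, -1/15, -2/3] . (a_B, a_C, a_D, a_E) = 1/15
  [-2/15, 14/15, -1/3, -2/15] . (a_B, a_C, a_D, a_E) = 1/3
  [-4/15, -2/15, 3/5, -1/15] . (a_B, a_C, a_D, a_E) = 0
  [-4/15, -2/15, -1/5, 2/3] . (a_B, a_C, a_D, a_E) = 0

Solving yields:
  a_B = 237/698
  a_C = 198/349
  a_D = 110/349
  a_E = 120/349

Starting state is D, so the absorption probability is a_D = 110/349.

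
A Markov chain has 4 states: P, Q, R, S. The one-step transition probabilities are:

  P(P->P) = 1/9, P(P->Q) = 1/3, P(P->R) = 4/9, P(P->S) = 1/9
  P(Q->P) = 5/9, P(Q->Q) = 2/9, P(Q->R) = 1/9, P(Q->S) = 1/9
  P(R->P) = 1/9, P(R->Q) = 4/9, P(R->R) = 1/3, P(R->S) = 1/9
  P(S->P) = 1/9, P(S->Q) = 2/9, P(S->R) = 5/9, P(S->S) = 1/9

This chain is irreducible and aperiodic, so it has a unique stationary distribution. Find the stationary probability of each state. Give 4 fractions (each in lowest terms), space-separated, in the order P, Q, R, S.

The stationary distribution satisfies pi = pi * P, i.e.:
  pi_P = 1/9*pi_P + 5/9*pi_Q + 1/9*pi_R + 1/9*pi_S
  pi_Q = 1/3*pi_P + 2/9*pi_Q + 4/9*pi_R + 2/9*pi_S
  pi_R = 4/9*pi_P + 1/9*pi_Q + 1/3*pi_R + 5/9*pi_S
  pi_S = 1/9*pi_P + 1/9*pi_Q + 1/9*pi_R + 1/9*pi_S
with normalization: pi_P + pi_Q + pi_R + pi_S = 1.

Using the first 3 balance equations plus normalization, the linear system A*pi = b is:
  [-8/9, 5/9, 1/9, 1/9] . pi = 0
  [1/3, -7/9, 4/9, 2/9] . pi = 0
  [4/9, 1/9, -2/3, 5/9] . pi = 0
  [1, 1, 1, 1] . pi = 1

Solving yields:
  pi_P = 235/927
  pi_Q = 33/103
  pi_R = 292/927
  pi_S = 1/9

Verification (pi * P):
  235/927*1/9 + 33/103*5/9 + 292/927*1/9 + 1/9*1/9 = 235/927 = pi_P  (ok)
  235/927*1/3 + 33/103*2/9 + 292/927*4/9 + 1/9*2/9 = 33/103 = pi_Q  (ok)
  235/927*4/9 + 33/103*1/9 + 292/927*1/3 + 1/9*5/9 = 292/927 = pi_R  (ok)
  235/927*1/9 + 33/103*1/9 + 292/927*1/9 + 1/9*1/9 = 1/9 = pi_S  (ok)

Answer: 235/927 33/103 292/927 1/9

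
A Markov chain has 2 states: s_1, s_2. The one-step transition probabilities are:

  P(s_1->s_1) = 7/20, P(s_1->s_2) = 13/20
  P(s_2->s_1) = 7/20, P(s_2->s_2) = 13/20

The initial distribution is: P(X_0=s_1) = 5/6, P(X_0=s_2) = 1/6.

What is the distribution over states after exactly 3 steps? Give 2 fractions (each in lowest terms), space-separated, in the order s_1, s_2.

Answer: 7/20 13/20

Derivation:
Propagating the distribution step by step (d_{t+1} = d_t * P):
d_0 = (s_1=5/6, s_2=1/6)
  d_1[s_1] = 5/6*7/20 + 1/6*7/20 = 7/20
  d_1[s_2] = 5/6*13/20 + 1/6*13/20 = 13/20
d_1 = (s_1=7/20, s_2=13/20)
  d_2[s_1] = 7/20*7/20 + 13/20*7/20 = 7/20
  d_2[s_2] = 7/20*13/20 + 13/20*13/20 = 13/20
d_2 = (s_1=7/20, s_2=13/20)
  d_3[s_1] = 7/20*7/20 + 13/20*7/20 = 7/20
  d_3[s_2] = 7/20*13/20 + 13/20*13/20 = 13/20
d_3 = (s_1=7/20, s_2=13/20)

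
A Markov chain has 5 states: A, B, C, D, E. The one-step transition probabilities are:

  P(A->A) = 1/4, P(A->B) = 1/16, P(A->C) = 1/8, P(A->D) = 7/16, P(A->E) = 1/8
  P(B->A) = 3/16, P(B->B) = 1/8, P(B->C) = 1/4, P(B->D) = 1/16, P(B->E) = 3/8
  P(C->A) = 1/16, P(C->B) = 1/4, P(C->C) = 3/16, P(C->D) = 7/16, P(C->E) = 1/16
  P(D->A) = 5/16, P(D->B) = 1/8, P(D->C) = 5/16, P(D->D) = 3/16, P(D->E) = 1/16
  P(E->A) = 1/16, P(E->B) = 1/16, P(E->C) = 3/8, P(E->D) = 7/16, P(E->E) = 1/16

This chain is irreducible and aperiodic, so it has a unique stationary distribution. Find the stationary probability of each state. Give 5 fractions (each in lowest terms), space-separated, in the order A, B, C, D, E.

The stationary distribution satisfies pi = pi * P, i.e.:
  pi_A = 1/4*pi_A + 3/16*pi_B + 1/16*pi_C + 5/16*pi_D + 1/16*pi_E
  pi_B = 1/16*pi_A + 1/8*pi_B + 1/4*pi_C + 1/8*pi_D + 1/16*pi_E
  pi_C = 1/8*pi_A + 1/4*pi_B + 3/16*pi_C + 5/16*pi_D + 3/8*pi_E
  pi_D = 7/16*pi_A + 1/16*pi_B + 7/16*pi_C + 3/16*pi_D + 7/16*pi_E
  pi_E = 1/8*pi_A + 3/8*pi_B + 1/16*pi_C + 1/16*pi_D + 1/16*pi_E
with normalization: pi_A + pi_B + pi_C + pi_D + pi_E = 1.

Using the first 4 balance equations plus normalization, the linear system A*pi = b is:
  [-3/4, 3/16, 1/16, 5/16, 1/16] . pi = 0
  [1/16, -7/8, 1/4, 1/8, 1/16] . pi = 0
  [1/8, 1/4, -13/16, 5/16, 3/8] . pi = 0
  [7/16, 1/16, 7/16, -13/16, 7/16] . pi = 0
  [1, 1, 1, 1, 1] . pi = 1

Solving yields:
  pi_A = 248/1285
  pi_B = 35/257
  pi_C = 1257/5140
  pi_D = 1589/5140
  pi_E = 301/2570

Verification (pi * P):
  248/1285*1/4 + 35/257*3/16 + 1257/5140*1/16 + 1589/5140*5/16 + 301/2570*1/16 = 248/1285 = pi_A  (ok)
  248/1285*1/16 + 35/257*1/8 + 1257/5140*1/4 + 1589/5140*1/8 + 301/2570*1/16 = 35/257 = pi_B  (ok)
  248/1285*1/8 + 35/257*1/4 + 1257/5140*3/16 + 1589/5140*5/16 + 301/2570*3/8 = 1257/5140 = pi_C  (ok)
  248/1285*7/16 + 35/257*1/16 + 1257/5140*7/16 + 1589/5140*3/16 + 301/2570*7/16 = 1589/5140 = pi_D  (ok)
  248/1285*1/8 + 35/257*3/8 + 1257/5140*1/16 + 1589/5140*1/16 + 301/2570*1/16 = 301/2570 = pi_E  (ok)

Answer: 248/1285 35/257 1257/5140 1589/5140 301/2570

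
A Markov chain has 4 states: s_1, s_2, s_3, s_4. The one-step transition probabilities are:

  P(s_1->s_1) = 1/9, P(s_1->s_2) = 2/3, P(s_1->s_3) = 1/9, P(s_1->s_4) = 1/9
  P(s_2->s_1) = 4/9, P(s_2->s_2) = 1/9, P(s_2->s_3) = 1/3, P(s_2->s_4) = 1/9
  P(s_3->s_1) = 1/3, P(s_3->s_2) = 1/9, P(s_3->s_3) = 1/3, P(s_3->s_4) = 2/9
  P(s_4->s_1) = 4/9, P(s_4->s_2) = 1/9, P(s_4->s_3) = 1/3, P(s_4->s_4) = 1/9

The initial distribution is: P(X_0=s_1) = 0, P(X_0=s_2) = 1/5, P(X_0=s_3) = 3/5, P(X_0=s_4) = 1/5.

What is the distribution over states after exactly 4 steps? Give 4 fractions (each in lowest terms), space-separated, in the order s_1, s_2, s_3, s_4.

Propagating the distribution step by step (d_{t+1} = d_t * P):
d_0 = (s_1=0, s_2=1/5, s_3=3/5, s_4=1/5)
  d_1[s_1] = 0*1/9 + 1/5*4/9 + 3/5*1/3 + 1/5*4/9 = 17/45
  d_1[s_2] = 0*2/3 + 1/5*1/9 + 3/5*1/9 + 1/5*1/9 = 1/9
  d_1[s_3] = 0*1/9 + 1/5*1/3 + 3/5*1/3 + 1/5*1/3 = 1/3
  d_1[s_4] = 0*1/9 + 1/5*1/9 + 3/5*2/9 + 1/5*1/9 = 8/45
d_1 = (s_1=17/45, s_2=1/9, s_3=1/3, s_4=8/45)
  d_2[s_1] = 17/45*1/9 + 1/9*4/9 + 1/3*1/3 + 8/45*4/9 = 38/135
  d_2[s_2] = 17/45*2/3 + 1/9*1/9 + 1/3*1/9 + 8/45*1/9 = 26/81
  d_2[s_3] = 17/45*1/9 + 1/9*1/3 + 1/3*1/3 + 8/45*1/3 = 101/405
  d_2[s_4] = 17/45*1/9 + 1/9*1/9 + 1/3*2/9 + 8/45*1/9 = 4/27
d_2 = (s_1=38/135, s_2=26/81, s_3=101/405, s_4=4/27)
  d_3[s_1] = 38/135*1/9 + 26/81*4/9 + 101/405*1/3 + 4/27*4/9 = 1177/3645
  d_3[s_2] = 38/135*2/3 + 26/81*1/9 + 101/405*1/9 + 4/27*1/9 = 65/243
  d_3[s_3] = 38/135*1/9 + 26/81*1/3 + 101/405*1/3 + 4/27*1/3 = 329/1215
  d_3[s_4] = 38/135*1/9 + 26/81*1/9 + 101/405*2/9 + 4/27*1/9 = 506/3645
d_3 = (s_1=1177/3645, s_2=65/243, s_3=329/1215, s_4=506/3645)
  d_4[s_1] = 1177/3645*1/9 + 65/243*4/9 + 329/1215*1/3 + 506/3645*4/9 = 1118/3645
  d_4[s_2] = 1177/3645*2/3 + 65/243*1/9 + 329/1215*1/9 + 506/3645*1/9 = 1906/6561
  d_4[s_3] = 1177/3645*1/9 + 65/243*1/3 + 329/1215*1/3 + 506/3645*1/3 = 8581/32805
  d_4[s_4] = 1177/3645*1/9 + 65/243*1/9 + 329/1215*2/9 + 506/3645*1/9 = 1544/10935
d_4 = (s_1=1118/3645, s_2=1906/6561, s_3=8581/32805, s_4=1544/10935)

Answer: 1118/3645 1906/6561 8581/32805 1544/10935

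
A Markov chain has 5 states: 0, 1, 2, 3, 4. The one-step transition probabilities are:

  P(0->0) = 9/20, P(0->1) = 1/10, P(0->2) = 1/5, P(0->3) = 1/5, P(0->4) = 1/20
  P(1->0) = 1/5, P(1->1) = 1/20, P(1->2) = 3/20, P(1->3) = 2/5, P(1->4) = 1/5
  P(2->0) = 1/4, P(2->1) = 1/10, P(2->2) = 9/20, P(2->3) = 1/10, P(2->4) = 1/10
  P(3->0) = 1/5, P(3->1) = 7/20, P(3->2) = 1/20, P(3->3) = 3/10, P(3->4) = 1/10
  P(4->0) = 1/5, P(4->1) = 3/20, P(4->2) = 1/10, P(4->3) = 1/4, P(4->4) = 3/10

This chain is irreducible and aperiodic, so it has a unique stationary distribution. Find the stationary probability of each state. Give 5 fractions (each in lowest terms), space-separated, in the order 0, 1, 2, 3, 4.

The stationary distribution satisfies pi = pi * P, i.e.:
  pi_0 = 9/20*pi_0 + 1/5*pi_1 + 1/4*pi_2 + 1/5*pi_3 + 1/5*pi_4
  pi_1 = 1/10*pi_0 + 1/20*pi_1 + 1/10*pi_2 + 7/20*pi_3 + 3/20*pi_4
  pi_2 = 1/5*pi_0 + 3/20*pi_1 + 9/20*pi_2 + 1/20*pi_3 + 1/10*pi_4
  pi_3 = 1/5*pi_0 + 2/5*pi_1 + 1/10*pi_2 + 3/10*pi_3 + 1/4*pi_4
  pi_4 = 1/20*pi_0 + 1/5*pi_1 + 1/10*pi_2 + 1/10*pi_3 + 3/10*pi_4
with normalization: pi_0 + pi_1 + pi_2 + pi_3 + pi_4 = 1.

Using the first 4 balance equations plus normalization, the linear system A*pi = b is:
  [-11/20, 1/5, 1/4, 1/5, 1/5] . pi = 0
  [1/10, -19/20, 1/10, 7/20, 3/20] . pi = 0
  [1/5, 3/20, -11/20, 1/20, 1/10] . pi = 0
  [1/5, 2/5, 1/10, -7/10, 1/4] . pi = 0
  [1, 1, 1, 1, 1] . pi = 1

Solving yields:
  pi_0 = 10865/38893
  pi_1 = 12391/77786
  pi_2 = 7403/38893
  pi_3 = 18945/77786
  pi_4 = 4957/38893

Verification (pi * P):
  10865/38893*9/20 + 12391/77786*1/5 + 7403/38893*1/4 + 18945/77786*1/5 + 4957/38893*1/5 = 10865/38893 = pi_0  (ok)
  10865/38893*1/10 + 12391/77786*1/20 + 7403/38893*1/10 + 18945/77786*7/20 + 4957/38893*3/20 = 12391/77786 = pi_1  (ok)
  10865/38893*1/5 + 12391/77786*3/20 + 7403/38893*9/20 + 18945/77786*1/20 + 4957/38893*1/10 = 7403/38893 = pi_2  (ok)
  10865/38893*1/5 + 12391/77786*2/5 + 7403/38893*1/10 + 18945/77786*3/10 + 4957/38893*1/4 = 18945/77786 = pi_3  (ok)
  10865/38893*1/20 + 12391/77786*1/5 + 7403/38893*1/10 + 18945/77786*1/10 + 4957/38893*3/10 = 4957/38893 = pi_4  (ok)

Answer: 10865/38893 12391/77786 7403/38893 18945/77786 4957/38893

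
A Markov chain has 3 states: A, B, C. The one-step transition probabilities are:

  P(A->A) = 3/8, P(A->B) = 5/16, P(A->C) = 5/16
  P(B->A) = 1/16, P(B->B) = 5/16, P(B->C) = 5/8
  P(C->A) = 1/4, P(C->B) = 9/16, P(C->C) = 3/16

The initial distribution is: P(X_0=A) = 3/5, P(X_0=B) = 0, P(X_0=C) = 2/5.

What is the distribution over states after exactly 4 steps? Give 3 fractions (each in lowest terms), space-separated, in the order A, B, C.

Propagating the distribution step by step (d_{t+1} = d_t * P):
d_0 = (A=3/5, B=0, C=2/5)
  d_1[A] = 3/5*3/8 + 0*1/16 + 2/5*1/4 = 13/40
  d_1[B] = 3/5*5/16 + 0*5/16 + 2/5*9/16 = 33/80
  d_1[C] = 3/5*5/16 + 0*5/8 + 2/5*3/16 = 21/80
d_1 = (A=13/40, B=33/80, C=21/80)
  d_2[A] = 13/40*3/8 + 33/80*1/16 + 21/80*1/4 = 273/1280
  d_2[B] = 13/40*5/16 + 33/80*5/16 + 21/80*9/16 = 121/320
  d_2[C] = 13/40*5/16 + 33/80*5/8 + 21/80*3/16 = 523/1280
d_2 = (A=273/1280, B=121/320, C=523/1280)
  d_3[A] = 273/1280*3/8 + 121/320*1/16 + 523/1280*1/4 = 2107/10240
  d_3[B] = 273/1280*5/16 + 121/320*5/16 + 523/1280*9/16 = 2123/5120
  d_3[C] = 273/1280*5/16 + 121/320*5/8 + 523/1280*3/16 = 3887/10240
d_3 = (A=2107/10240, B=2123/5120, C=3887/10240)
  d_4[A] = 2107/10240*3/8 + 2123/5120*1/16 + 3887/10240*1/4 = 8109/40960
  d_4[B] = 2107/10240*5/16 + 2123/5120*5/16 + 3887/10240*9/16 = 16687/40960
  d_4[C] = 2107/10240*5/16 + 2123/5120*5/8 + 3887/10240*3/16 = 4041/10240
d_4 = (A=8109/40960, B=16687/40960, C=4041/10240)

Answer: 8109/40960 16687/40960 4041/10240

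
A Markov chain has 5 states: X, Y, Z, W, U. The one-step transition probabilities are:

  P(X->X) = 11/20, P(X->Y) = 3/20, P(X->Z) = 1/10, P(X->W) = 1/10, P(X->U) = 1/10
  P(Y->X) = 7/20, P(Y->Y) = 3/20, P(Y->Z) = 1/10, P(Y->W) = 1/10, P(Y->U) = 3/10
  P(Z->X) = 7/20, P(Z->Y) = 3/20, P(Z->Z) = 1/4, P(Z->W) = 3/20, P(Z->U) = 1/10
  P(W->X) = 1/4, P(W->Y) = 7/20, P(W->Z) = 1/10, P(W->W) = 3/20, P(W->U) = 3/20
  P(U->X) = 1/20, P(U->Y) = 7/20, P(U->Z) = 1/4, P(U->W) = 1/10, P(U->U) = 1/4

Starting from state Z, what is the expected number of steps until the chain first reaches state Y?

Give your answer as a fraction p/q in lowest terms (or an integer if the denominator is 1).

Let h_i = expected steps to first reach Y from state i.
Boundary: h_Y = 0.
First-step equations for the other states:
  h_X = 1 + 11/20*h_X + 3/20*h_Y + 1/10*h_Z + 1/10*h_W + 1/10*h_U
  h_Z = 1 + 7/20*h_X + 3/20*h_Y + 1/4*h_Z + 3/20*h_W + 1/10*h_U
  h_W = 1 + 1/4*h_X + 7/20*h_Y + 1/10*h_Z + 3/20*h_W + 3/20*h_U
  h_U = 1 + 1/20*h_X + 7/20*h_Y + 1/4*h_Z + 1/10*h_W + 1/4*h_U

Substituting h_Y = 0 and rearranging gives the linear system (I - Q) h = 1:
  [9/20, -1/10, -1/10, -1/10] . (h_X, h_Z, h_W, h_U) = 1
  [-7/20, 3/4, -3/20, -1/10] . (h_X, h_Z, h_W, h_U) = 1
  [-1/4, -1/10, 17/20, -3/20] . (h_X, h_Z, h_W, h_U) = 1
  [-1/20, -1/4, -1/10, 3/4] . (h_X, h_Z, h_W, h_U) = 1

Solving yields:
  h_X = 3430/677
  h_Z = 5
  h_W = 2665/677
  h_U = 2615/677

Starting state is Z, so the expected hitting time is h_Z = 5.

Answer: 5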